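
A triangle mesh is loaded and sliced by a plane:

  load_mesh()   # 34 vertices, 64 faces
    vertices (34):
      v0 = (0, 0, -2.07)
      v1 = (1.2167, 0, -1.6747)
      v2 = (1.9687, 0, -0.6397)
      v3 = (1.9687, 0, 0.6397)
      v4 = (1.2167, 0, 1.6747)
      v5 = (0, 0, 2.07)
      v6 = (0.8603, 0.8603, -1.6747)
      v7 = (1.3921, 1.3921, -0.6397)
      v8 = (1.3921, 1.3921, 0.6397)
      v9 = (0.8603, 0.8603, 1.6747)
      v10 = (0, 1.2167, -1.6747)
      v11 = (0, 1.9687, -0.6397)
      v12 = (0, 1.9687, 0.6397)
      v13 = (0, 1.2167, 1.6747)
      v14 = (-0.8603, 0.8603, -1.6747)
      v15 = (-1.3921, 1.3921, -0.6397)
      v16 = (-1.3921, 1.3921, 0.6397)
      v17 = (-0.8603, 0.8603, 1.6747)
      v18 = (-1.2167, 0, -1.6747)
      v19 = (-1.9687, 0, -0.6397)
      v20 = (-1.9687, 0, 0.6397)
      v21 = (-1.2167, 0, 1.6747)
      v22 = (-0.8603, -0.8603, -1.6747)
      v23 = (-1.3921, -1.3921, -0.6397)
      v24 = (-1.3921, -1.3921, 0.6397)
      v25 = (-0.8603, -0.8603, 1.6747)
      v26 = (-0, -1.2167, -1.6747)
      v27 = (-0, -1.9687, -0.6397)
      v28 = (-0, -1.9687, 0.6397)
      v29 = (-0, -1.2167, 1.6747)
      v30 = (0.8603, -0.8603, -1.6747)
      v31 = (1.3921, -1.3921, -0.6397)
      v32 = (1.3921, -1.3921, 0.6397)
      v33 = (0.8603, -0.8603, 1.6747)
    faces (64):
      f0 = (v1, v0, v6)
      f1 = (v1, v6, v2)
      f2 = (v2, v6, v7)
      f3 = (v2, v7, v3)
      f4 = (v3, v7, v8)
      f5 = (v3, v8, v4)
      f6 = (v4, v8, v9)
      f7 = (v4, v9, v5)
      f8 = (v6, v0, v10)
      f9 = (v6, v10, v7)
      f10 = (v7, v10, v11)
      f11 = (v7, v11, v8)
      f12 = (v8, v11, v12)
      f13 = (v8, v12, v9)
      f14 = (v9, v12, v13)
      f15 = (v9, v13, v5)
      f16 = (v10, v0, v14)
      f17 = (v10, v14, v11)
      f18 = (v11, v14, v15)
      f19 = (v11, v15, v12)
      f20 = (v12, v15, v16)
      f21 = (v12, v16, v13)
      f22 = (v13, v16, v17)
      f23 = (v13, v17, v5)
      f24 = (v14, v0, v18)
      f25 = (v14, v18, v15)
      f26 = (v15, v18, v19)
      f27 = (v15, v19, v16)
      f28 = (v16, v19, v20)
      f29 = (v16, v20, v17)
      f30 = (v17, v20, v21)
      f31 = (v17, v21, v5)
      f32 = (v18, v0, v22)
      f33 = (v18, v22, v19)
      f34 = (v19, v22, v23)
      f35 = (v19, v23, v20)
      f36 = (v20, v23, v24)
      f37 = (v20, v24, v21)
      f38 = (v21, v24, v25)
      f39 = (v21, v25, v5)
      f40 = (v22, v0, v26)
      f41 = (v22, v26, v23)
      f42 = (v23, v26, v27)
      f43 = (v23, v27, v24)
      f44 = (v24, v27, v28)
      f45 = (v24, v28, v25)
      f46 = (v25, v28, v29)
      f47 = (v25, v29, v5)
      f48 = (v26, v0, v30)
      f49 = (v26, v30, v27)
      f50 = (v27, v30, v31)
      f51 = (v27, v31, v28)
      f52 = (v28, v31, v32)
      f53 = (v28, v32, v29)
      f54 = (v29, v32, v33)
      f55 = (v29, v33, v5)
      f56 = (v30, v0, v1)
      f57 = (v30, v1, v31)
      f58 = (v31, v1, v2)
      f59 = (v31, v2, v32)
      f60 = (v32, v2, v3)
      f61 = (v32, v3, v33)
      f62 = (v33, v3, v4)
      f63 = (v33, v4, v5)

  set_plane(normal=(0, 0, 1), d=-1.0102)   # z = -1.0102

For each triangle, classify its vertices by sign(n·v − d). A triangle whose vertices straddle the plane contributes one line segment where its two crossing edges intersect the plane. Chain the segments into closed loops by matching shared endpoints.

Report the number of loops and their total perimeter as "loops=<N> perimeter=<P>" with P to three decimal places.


Straddling triangles (16 of 64):
  (v1,v6,v2) [--+] → (1.57192, 0.307962, -1.0102)–(1.69951, 0, -1.0102)  len=0.3333
  (v2,v6,v7) [+-+] → (1.57192, 0.307962, -1.0102)–(1.20173, 1.20173, -1.0102)  len=0.9674
  (v6,v10,v7) [--+] → (0.893769, 1.32931, -1.0102)–(1.20173, 1.20173, -1.0102)  len=0.3333
  (v7,v10,v11) [+-+] → (0.893769, 1.32931, -1.0102)–(0, 1.69951, -1.0102)  len=0.9674
  (v10,v14,v11) [--+] → (-0.307962, 1.57192, -1.0102)–(0, 1.69951, -1.0102)  len=0.3333
  (v11,v14,v15) [+-+] → (-0.307962, 1.57192, -1.0102)–(-1.20173, 1.20173, -1.0102)  len=0.9674
  (v14,v18,v15) [--+] → (-1.32931, 0.893769, -1.0102)–(-1.20173, 1.20173, -1.0102)  len=0.3333
  (v15,v18,v19) [+-+] → (-1.32931, 0.893769, -1.0102)–(-1.69951, 0, -1.0102)  len=0.9674
  (v18,v22,v19) [--+] → (-1.57192, -0.307962, -1.0102)–(-1.69951, 0, -1.0102)  len=0.3333
  (v19,v22,v23) [+-+] → (-1.57192, -0.307962, -1.0102)–(-1.20173, -1.20173, -1.0102)  len=0.9674
  (v22,v26,v23) [--+] → (-0.893769, -1.32931, -1.0102)–(-1.20173, -1.20173, -1.0102)  len=0.3333
  (v23,v26,v27) [+-+] → (-0.893769, -1.32931, -1.0102)–(0, -1.69951, -1.0102)  len=0.9674
  (v26,v30,v27) [--+] → (0.307962, -1.57192, -1.0102)–(0, -1.69951, -1.0102)  len=0.3333
  (v27,v30,v31) [+-+] → (0.307962, -1.57192, -1.0102)–(1.20173, -1.20173, -1.0102)  len=0.9674
  (v30,v1,v31) [--+] → (1.32931, -0.893769, -1.0102)–(1.20173, -1.20173, -1.0102)  len=0.3333
  (v31,v1,v2) [+-+] → (1.32931, -0.893769, -1.0102)–(1.69951, 0, -1.0102)  len=0.9674

Chained into 1 loop(s):
  loop 1: 16 segments, perimeter = 10.4060
Total perimeter = 10.406

loops=1 perimeter=10.406


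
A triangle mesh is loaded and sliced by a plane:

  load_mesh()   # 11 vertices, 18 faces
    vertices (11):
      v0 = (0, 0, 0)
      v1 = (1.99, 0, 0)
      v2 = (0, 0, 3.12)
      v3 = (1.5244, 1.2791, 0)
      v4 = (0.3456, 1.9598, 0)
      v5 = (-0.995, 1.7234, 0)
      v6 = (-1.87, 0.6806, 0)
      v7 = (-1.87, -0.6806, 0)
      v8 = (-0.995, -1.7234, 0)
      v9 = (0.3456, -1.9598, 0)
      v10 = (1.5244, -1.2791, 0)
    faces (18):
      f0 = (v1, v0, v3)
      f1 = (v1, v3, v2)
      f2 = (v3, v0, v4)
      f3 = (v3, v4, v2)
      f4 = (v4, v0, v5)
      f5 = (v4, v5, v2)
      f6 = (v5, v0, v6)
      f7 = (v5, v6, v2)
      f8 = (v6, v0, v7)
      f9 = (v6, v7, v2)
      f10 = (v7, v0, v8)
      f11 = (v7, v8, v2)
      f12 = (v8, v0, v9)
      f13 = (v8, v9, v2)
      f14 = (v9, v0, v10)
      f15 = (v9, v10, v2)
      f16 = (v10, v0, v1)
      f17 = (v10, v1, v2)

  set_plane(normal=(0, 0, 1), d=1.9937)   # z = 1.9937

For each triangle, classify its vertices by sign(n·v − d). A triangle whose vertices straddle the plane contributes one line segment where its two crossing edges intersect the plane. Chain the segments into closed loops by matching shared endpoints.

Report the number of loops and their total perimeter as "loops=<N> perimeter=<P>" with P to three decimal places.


Straddling triangles (9 of 18):
  (v1,v3,v2) [--+] → (0.550299, 0.461747, 1.9937)–(0.718377, 0, 1.9937)  len=0.4914
  (v3,v4,v2) [--+] → (0.124759, 0.707475, 1.9937)–(0.550299, 0.461747, 1.9937)  len=0.4914
  (v4,v5,v2) [--+] → (-0.359189, 0.622136, 1.9937)–(0.124759, 0.707475, 1.9937)  len=0.4914
  (v5,v6,v2) [--+] → (-0.675058, 0.245692, 1.9937)–(-0.359189, 0.622136, 1.9937)  len=0.4914
  (v6,v7,v2) [--+] → (-0.675058, -0.245692, 1.9937)–(-0.675058, 0.245692, 1.9937)  len=0.4914
  (v7,v8,v2) [--+] → (-0.359189, -0.622136, 1.9937)–(-0.675058, -0.245692, 1.9937)  len=0.4914
  (v8,v9,v2) [--+] → (0.124759, -0.707475, 1.9937)–(-0.359189, -0.622136, 1.9937)  len=0.4914
  (v9,v10,v2) [--+] → (0.550299, -0.461747, 1.9937)–(0.124759, -0.707475, 1.9937)  len=0.4914
  (v10,v1,v2) [--+] → (0.718377, 0, 1.9937)–(0.550299, -0.461747, 1.9937)  len=0.4914

Chained into 1 loop(s):
  loop 1: 9 segments, perimeter = 4.4226
Total perimeter = 4.423

loops=1 perimeter=4.423


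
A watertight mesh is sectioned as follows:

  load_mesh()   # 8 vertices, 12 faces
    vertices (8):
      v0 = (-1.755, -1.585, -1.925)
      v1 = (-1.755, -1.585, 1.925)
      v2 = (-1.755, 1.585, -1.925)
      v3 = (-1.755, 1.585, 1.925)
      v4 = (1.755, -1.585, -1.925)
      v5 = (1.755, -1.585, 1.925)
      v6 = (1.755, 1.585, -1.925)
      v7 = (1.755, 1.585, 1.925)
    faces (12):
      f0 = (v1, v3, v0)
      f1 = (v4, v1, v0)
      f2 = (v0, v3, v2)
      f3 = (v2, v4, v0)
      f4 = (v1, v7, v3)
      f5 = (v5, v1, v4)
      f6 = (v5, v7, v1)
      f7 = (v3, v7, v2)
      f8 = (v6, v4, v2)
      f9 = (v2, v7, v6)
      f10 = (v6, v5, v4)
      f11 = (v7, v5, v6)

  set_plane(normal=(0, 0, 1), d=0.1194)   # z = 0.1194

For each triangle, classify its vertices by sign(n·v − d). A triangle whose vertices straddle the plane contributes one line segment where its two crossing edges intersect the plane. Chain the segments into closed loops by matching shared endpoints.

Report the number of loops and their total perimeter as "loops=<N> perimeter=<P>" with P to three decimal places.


Straddling triangles (8 of 12):
  (v1,v3,v0) [++-] → (-1.755, 0.0983112, 0.1194)–(-1.755, -1.585, 0.1194)  len=1.6833
  (v4,v1,v0) [-+-] → (-0.108856, -1.585, 0.1194)–(-1.755, -1.585, 0.1194)  len=1.6461
  (v0,v3,v2) [-+-] → (-1.755, 0.0983112, 0.1194)–(-1.755, 1.585, 0.1194)  len=1.4867
  (v5,v1,v4) [++-] → (-0.108856, -1.585, 0.1194)–(1.755, -1.585, 0.1194)  len=1.8639
  (v3,v7,v2) [++-] → (0.108856, 1.585, 0.1194)–(-1.755, 1.585, 0.1194)  len=1.8639
  (v2,v7,v6) [-+-] → (0.108856, 1.585, 0.1194)–(1.755, 1.585, 0.1194)  len=1.6461
  (v6,v5,v4) [-+-] → (1.755, -0.0983112, 0.1194)–(1.755, -1.585, 0.1194)  len=1.4867
  (v7,v5,v6) [++-] → (1.755, -0.0983112, 0.1194)–(1.755, 1.585, 0.1194)  len=1.6833

Chained into 1 loop(s):
  loop 1: 8 segments, perimeter = 13.3600
Total perimeter = 13.360

loops=1 perimeter=13.360


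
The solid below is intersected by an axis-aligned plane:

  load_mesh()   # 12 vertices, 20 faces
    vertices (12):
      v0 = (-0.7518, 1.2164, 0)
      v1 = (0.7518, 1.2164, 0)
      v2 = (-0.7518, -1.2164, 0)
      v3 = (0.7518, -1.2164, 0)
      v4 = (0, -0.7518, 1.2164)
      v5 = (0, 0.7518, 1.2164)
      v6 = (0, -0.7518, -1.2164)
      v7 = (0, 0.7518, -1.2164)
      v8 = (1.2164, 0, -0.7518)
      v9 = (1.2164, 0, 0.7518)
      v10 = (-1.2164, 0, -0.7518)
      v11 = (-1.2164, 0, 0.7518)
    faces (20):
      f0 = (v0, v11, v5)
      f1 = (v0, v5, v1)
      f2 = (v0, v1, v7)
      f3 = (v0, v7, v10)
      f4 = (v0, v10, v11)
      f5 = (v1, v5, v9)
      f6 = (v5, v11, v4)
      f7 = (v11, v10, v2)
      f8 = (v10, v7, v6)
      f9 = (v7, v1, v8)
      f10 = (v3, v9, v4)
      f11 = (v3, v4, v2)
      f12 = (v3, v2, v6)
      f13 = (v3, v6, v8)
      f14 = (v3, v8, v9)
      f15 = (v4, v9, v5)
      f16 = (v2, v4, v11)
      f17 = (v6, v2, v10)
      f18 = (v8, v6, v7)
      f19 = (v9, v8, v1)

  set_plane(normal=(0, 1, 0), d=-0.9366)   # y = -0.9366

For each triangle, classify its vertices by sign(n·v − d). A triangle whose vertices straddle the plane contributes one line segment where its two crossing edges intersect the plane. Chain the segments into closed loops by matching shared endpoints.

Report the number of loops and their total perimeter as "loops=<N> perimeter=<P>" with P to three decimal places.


Straddling triangles (8 of 20):
  (v11,v10,v2) [++-] → (-0.858669, -0.9366, -0.172931)–(-0.858669, -0.9366, 0.172931)  len=0.3459
  (v3,v9,v4) [-++] → (0.858669, -0.9366, 0.172931)–(0.299037, -0.9366, 0.732563)  len=0.7914
  (v3,v4,v2) [-+-] → (0.299037, -0.9366, 0.732563)–(-0.299037, -0.9366, 0.732563)  len=0.5981
  (v3,v2,v6) [--+] → (-0.299037, -0.9366, -0.732563)–(0.299037, -0.9366, -0.732563)  len=0.5981
  (v3,v6,v8) [-++] → (0.299037, -0.9366, -0.732563)–(0.858669, -0.9366, -0.172931)  len=0.7914
  (v3,v8,v9) [-++] → (0.858669, -0.9366, -0.172931)–(0.858669, -0.9366, 0.172931)  len=0.3459
  (v2,v4,v11) [-++] → (-0.299037, -0.9366, 0.732563)–(-0.858669, -0.9366, 0.172931)  len=0.7914
  (v6,v2,v10) [+-+] → (-0.299037, -0.9366, -0.732563)–(-0.858669, -0.9366, -0.172931)  len=0.7914

Chained into 1 loop(s):
  loop 1: 8 segments, perimeter = 5.0536
Total perimeter = 5.054

loops=1 perimeter=5.054


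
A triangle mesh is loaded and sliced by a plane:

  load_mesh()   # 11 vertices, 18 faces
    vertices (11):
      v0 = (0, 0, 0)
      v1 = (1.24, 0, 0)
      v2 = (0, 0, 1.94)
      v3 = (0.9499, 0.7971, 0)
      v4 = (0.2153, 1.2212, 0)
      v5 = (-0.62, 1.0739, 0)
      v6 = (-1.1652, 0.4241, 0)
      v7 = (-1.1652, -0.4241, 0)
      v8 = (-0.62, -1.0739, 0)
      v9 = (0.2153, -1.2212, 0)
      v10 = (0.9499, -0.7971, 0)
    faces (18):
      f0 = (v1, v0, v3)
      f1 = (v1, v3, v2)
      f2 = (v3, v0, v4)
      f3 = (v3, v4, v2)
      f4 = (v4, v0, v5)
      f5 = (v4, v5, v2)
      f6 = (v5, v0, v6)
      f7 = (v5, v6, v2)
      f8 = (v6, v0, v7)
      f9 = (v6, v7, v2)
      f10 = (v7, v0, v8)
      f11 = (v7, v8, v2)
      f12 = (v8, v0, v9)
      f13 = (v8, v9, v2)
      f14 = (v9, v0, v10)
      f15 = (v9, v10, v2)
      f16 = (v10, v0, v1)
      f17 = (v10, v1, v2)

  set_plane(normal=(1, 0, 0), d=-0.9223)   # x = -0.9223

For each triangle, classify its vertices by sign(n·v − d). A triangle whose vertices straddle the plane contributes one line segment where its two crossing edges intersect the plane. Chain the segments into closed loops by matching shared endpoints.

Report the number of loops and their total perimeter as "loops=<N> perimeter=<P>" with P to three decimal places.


Straddling triangles (6 of 18):
  (v5,v0,v6) [++-] → (-0.9223, 0.335691, 0)–(-0.9223, 0.713602, 0)  len=0.3779
  (v5,v6,v2) [+-+] → (-0.9223, 0.713602, 0)–(-0.9223, 0.335691, 0.404416)  len=0.5535
  (v6,v0,v7) [-+-] → (-0.9223, 0.335691, 0)–(-0.9223, -0.335691, 0)  len=0.6714
  (v6,v7,v2) [--+] → (-0.9223, -0.335691, 0.404416)–(-0.9223, 0.335691, 0.404416)  len=0.6714
  (v7,v0,v8) [-++] → (-0.9223, -0.335691, 0)–(-0.9223, -0.713602, 0)  len=0.3779
  (v7,v8,v2) [-++] → (-0.9223, -0.713602, 0)–(-0.9223, -0.335691, 0.404416)  len=0.5535

Chained into 1 loop(s):
  loop 1: 6 segments, perimeter = 3.2056
Total perimeter = 3.206

loops=1 perimeter=3.206


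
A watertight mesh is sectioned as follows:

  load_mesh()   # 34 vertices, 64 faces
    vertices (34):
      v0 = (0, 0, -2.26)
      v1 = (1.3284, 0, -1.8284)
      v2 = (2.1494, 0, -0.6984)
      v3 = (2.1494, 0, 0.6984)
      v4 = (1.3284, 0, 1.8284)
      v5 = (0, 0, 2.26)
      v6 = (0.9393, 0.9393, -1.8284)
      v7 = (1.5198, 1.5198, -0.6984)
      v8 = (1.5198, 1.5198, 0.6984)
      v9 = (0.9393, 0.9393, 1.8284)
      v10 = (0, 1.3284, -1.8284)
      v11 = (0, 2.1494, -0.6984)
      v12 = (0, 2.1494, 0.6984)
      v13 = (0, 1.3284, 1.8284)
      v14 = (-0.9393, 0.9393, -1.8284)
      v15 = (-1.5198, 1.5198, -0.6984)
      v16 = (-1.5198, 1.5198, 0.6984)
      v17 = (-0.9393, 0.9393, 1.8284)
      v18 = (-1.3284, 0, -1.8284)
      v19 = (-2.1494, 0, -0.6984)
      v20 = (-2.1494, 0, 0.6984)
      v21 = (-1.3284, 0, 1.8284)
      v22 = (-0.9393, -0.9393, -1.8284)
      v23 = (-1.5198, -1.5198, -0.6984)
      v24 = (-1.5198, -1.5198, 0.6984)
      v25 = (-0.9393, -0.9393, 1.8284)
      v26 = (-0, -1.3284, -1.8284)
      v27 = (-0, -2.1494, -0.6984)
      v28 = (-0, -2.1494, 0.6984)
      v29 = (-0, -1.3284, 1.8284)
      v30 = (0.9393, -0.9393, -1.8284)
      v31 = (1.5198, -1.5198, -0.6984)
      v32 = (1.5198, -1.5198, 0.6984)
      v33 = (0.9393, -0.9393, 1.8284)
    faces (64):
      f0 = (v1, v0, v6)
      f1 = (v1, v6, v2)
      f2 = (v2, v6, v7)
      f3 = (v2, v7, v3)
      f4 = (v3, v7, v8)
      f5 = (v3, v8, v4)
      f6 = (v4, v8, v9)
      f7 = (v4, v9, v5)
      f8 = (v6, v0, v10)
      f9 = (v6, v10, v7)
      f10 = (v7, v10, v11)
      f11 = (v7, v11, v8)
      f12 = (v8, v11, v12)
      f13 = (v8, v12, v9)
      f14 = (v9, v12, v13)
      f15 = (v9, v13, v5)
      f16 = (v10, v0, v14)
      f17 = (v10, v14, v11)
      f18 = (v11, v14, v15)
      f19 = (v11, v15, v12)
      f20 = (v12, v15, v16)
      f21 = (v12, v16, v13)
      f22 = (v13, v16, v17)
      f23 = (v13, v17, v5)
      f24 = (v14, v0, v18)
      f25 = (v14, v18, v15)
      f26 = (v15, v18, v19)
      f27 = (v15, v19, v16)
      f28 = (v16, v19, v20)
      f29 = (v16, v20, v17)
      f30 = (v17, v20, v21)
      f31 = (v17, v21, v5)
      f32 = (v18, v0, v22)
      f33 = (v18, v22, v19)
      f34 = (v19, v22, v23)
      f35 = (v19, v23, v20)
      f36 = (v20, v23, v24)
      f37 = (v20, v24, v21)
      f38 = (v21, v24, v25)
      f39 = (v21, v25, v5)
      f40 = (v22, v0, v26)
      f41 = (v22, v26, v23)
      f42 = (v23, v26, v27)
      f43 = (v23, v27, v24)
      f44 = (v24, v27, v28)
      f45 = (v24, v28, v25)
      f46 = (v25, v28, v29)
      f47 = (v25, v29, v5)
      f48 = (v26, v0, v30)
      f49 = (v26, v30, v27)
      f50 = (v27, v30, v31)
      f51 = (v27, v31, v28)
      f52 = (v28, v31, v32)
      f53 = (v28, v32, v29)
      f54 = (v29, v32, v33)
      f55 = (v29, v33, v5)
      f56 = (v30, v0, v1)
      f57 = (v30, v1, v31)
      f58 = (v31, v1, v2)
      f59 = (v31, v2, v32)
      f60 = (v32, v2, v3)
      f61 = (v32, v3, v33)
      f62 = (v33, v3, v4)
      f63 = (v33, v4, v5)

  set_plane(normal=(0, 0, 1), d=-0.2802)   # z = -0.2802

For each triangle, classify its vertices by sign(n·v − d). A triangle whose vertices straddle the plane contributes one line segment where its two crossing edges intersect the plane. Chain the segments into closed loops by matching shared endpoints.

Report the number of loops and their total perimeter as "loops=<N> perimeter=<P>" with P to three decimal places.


loops=1 perimeter=13.160

Straddling triangles (16 of 64):
  (v2,v7,v3) [--+] → (1.7083, 1.06477, -0.2802)–(2.1494, 0, -0.2802)  len=1.1525
  (v3,v7,v8) [+-+] → (1.7083, 1.06477, -0.2802)–(1.5198, 1.5198, -0.2802)  len=0.4925
  (v7,v11,v8) [--+] → (0.455026, 1.9609, -0.2802)–(1.5198, 1.5198, -0.2802)  len=1.1525
  (v8,v11,v12) [+-+] → (0.455026, 1.9609, -0.2802)–(0, 2.1494, -0.2802)  len=0.4925
  (v11,v15,v12) [--+] → (-1.06477, 1.7083, -0.2802)–(0, 2.1494, -0.2802)  len=1.1525
  (v12,v15,v16) [+-+] → (-1.06477, 1.7083, -0.2802)–(-1.5198, 1.5198, -0.2802)  len=0.4925
  (v15,v19,v16) [--+] → (-1.9609, 0.455026, -0.2802)–(-1.5198, 1.5198, -0.2802)  len=1.1525
  (v16,v19,v20) [+-+] → (-1.9609, 0.455026, -0.2802)–(-2.1494, 0, -0.2802)  len=0.4925
  (v19,v23,v20) [--+] → (-1.7083, -1.06477, -0.2802)–(-2.1494, 0, -0.2802)  len=1.1525
  (v20,v23,v24) [+-+] → (-1.7083, -1.06477, -0.2802)–(-1.5198, -1.5198, -0.2802)  len=0.4925
  (v23,v27,v24) [--+] → (-0.455026, -1.9609, -0.2802)–(-1.5198, -1.5198, -0.2802)  len=1.1525
  (v24,v27,v28) [+-+] → (-0.455026, -1.9609, -0.2802)–(0, -2.1494, -0.2802)  len=0.4925
  (v27,v31,v28) [--+] → (1.06477, -1.7083, -0.2802)–(0, -2.1494, -0.2802)  len=1.1525
  (v28,v31,v32) [+-+] → (1.06477, -1.7083, -0.2802)–(1.5198, -1.5198, -0.2802)  len=0.4925
  (v31,v2,v32) [--+] → (1.9609, -0.455026, -0.2802)–(1.5198, -1.5198, -0.2802)  len=1.1525
  (v32,v2,v3) [+-+] → (1.9609, -0.455026, -0.2802)–(2.1494, 0, -0.2802)  len=0.4925

Chained into 1 loop(s):
  loop 1: 16 segments, perimeter = 13.1604
Total perimeter = 13.160


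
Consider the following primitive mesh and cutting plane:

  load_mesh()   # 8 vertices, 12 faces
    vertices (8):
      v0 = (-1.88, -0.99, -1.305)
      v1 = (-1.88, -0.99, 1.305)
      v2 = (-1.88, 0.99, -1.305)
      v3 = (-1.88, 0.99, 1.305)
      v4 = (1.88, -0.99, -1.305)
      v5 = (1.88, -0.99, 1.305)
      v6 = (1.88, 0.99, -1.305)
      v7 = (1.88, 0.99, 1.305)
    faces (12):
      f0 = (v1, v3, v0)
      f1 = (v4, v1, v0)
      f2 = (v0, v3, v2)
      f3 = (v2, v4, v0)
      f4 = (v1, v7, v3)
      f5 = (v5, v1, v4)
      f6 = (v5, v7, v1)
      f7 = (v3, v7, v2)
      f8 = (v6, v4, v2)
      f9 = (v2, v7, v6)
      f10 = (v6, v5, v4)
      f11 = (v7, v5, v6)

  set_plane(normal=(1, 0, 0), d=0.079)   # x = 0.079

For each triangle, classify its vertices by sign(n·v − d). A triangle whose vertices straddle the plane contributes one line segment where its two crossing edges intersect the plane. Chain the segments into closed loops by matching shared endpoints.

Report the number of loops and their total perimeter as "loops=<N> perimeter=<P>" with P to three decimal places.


loops=1 perimeter=9.180

Straddling triangles (8 of 12):
  (v4,v1,v0) [+--] → (0.079, -0.99, -0.0548378)–(0.079, -0.99, -1.305)  len=1.2502
  (v2,v4,v0) [-+-] → (0.079, -0.0416011, -1.305)–(0.079, -0.99, -1.305)  len=0.9484
  (v1,v7,v3) [-+-] → (0.079, 0.0416011, 1.305)–(0.079, 0.99, 1.305)  len=0.9484
  (v5,v1,v4) [+-+] → (0.079, -0.99, 1.305)–(0.079, -0.99, -0.0548378)  len=1.3598
  (v5,v7,v1) [++-] → (0.079, 0.0416011, 1.305)–(0.079, -0.99, 1.305)  len=1.0316
  (v3,v7,v2) [-+-] → (0.079, 0.99, 1.305)–(0.079, 0.99, 0.0548378)  len=1.2502
  (v6,v4,v2) [++-] → (0.079, -0.0416011, -1.305)–(0.079, 0.99, -1.305)  len=1.0316
  (v2,v7,v6) [-++] → (0.079, 0.99, 0.0548378)–(0.079, 0.99, -1.305)  len=1.3598

Chained into 1 loop(s):
  loop 1: 8 segments, perimeter = 9.1800
Total perimeter = 9.180


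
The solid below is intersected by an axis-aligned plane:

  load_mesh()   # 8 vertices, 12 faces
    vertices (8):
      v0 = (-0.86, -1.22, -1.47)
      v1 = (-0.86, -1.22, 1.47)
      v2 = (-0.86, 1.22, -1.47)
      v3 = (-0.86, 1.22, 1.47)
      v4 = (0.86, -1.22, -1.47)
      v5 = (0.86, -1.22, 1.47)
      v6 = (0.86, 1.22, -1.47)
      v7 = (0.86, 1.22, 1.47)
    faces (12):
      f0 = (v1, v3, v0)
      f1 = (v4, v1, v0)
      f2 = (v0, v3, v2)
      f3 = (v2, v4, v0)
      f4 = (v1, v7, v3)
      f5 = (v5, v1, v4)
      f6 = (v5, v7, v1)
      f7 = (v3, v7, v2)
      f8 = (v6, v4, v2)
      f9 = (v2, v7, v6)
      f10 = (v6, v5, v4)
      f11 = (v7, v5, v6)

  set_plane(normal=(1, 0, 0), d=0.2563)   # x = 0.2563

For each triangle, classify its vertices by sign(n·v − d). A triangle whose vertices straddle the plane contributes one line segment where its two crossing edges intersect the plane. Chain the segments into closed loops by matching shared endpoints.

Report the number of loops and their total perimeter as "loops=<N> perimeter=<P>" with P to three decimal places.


loops=1 perimeter=10.760

Straddling triangles (8 of 12):
  (v4,v1,v0) [+--] → (0.2563, -1.22, -0.438094)–(0.2563, -1.22, -1.47)  len=1.0319
  (v2,v4,v0) [-+-] → (0.2563, -0.363588, -1.47)–(0.2563, -1.22, -1.47)  len=0.8564
  (v1,v7,v3) [-+-] → (0.2563, 0.363588, 1.47)–(0.2563, 1.22, 1.47)  len=0.8564
  (v5,v1,v4) [+-+] → (0.2563, -1.22, 1.47)–(0.2563, -1.22, -0.438094)  len=1.9081
  (v5,v7,v1) [++-] → (0.2563, 0.363588, 1.47)–(0.2563, -1.22, 1.47)  len=1.5836
  (v3,v7,v2) [-+-] → (0.2563, 1.22, 1.47)–(0.2563, 1.22, 0.438094)  len=1.0319
  (v6,v4,v2) [++-] → (0.2563, -0.363588, -1.47)–(0.2563, 1.22, -1.47)  len=1.5836
  (v2,v7,v6) [-++] → (0.2563, 1.22, 0.438094)–(0.2563, 1.22, -1.47)  len=1.9081

Chained into 1 loop(s):
  loop 1: 8 segments, perimeter = 10.7600
Total perimeter = 10.760


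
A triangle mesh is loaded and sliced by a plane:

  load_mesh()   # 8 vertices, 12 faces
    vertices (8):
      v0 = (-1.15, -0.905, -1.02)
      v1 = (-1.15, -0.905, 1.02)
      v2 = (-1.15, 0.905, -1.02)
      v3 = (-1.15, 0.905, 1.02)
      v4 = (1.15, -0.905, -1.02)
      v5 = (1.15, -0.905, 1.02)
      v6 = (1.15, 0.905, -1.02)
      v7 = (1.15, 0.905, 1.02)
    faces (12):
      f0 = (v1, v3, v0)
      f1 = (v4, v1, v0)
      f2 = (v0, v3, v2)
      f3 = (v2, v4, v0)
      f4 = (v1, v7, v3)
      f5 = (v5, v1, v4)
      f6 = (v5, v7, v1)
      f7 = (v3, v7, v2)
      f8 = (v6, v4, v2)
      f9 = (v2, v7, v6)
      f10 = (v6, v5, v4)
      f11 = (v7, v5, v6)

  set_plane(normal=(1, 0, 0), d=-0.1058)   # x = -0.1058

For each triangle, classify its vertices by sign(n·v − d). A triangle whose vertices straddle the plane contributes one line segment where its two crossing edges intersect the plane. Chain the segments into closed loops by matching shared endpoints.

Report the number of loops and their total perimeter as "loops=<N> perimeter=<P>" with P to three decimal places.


loops=1 perimeter=7.700

Straddling triangles (8 of 12):
  (v4,v1,v0) [+--] → (-0.1058, -0.905, 0.09384)–(-0.1058, -0.905, -1.02)  len=1.1138
  (v2,v4,v0) [-+-] → (-0.1058, 0.08326, -1.02)–(-0.1058, -0.905, -1.02)  len=0.9883
  (v1,v7,v3) [-+-] → (-0.1058, -0.08326, 1.02)–(-0.1058, 0.905, 1.02)  len=0.9883
  (v5,v1,v4) [+-+] → (-0.1058, -0.905, 1.02)–(-0.1058, -0.905, 0.09384)  len=0.9262
  (v5,v7,v1) [++-] → (-0.1058, -0.08326, 1.02)–(-0.1058, -0.905, 1.02)  len=0.8217
  (v3,v7,v2) [-+-] → (-0.1058, 0.905, 1.02)–(-0.1058, 0.905, -0.09384)  len=1.1138
  (v6,v4,v2) [++-] → (-0.1058, 0.08326, -1.02)–(-0.1058, 0.905, -1.02)  len=0.8217
  (v2,v7,v6) [-++] → (-0.1058, 0.905, -0.09384)–(-0.1058, 0.905, -1.02)  len=0.9262

Chained into 1 loop(s):
  loop 1: 8 segments, perimeter = 7.7000
Total perimeter = 7.700


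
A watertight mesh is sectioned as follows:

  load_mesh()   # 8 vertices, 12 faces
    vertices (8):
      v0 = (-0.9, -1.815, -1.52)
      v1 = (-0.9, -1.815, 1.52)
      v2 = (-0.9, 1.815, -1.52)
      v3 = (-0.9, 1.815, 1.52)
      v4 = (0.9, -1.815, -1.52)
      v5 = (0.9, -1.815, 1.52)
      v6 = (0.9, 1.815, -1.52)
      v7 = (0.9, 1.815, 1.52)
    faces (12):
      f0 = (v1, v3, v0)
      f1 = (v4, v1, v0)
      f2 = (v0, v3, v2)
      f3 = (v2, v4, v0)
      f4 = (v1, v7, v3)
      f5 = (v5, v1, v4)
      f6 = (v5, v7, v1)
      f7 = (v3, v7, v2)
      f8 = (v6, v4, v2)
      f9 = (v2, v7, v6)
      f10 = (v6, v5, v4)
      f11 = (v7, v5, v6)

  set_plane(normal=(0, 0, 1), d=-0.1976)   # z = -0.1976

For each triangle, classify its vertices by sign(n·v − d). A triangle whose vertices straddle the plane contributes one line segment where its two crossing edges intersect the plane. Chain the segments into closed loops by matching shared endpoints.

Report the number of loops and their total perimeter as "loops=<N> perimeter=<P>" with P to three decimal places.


loops=1 perimeter=10.860

Straddling triangles (8 of 12):
  (v1,v3,v0) [++-] → (-0.9, -0.23595, -0.1976)–(-0.9, -1.815, -0.1976)  len=1.5791
  (v4,v1,v0) [-+-] → (0.117, -1.815, -0.1976)–(-0.9, -1.815, -0.1976)  len=1.0170
  (v0,v3,v2) [-+-] → (-0.9, -0.23595, -0.1976)–(-0.9, 1.815, -0.1976)  len=2.0510
  (v5,v1,v4) [++-] → (0.117, -1.815, -0.1976)–(0.9, -1.815, -0.1976)  len=0.7830
  (v3,v7,v2) [++-] → (-0.117, 1.815, -0.1976)–(-0.9, 1.815, -0.1976)  len=0.7830
  (v2,v7,v6) [-+-] → (-0.117, 1.815, -0.1976)–(0.9, 1.815, -0.1976)  len=1.0170
  (v6,v5,v4) [-+-] → (0.9, 0.23595, -0.1976)–(0.9, -1.815, -0.1976)  len=2.0510
  (v7,v5,v6) [++-] → (0.9, 0.23595, -0.1976)–(0.9, 1.815, -0.1976)  len=1.5791

Chained into 1 loop(s):
  loop 1: 8 segments, perimeter = 10.8600
Total perimeter = 10.860


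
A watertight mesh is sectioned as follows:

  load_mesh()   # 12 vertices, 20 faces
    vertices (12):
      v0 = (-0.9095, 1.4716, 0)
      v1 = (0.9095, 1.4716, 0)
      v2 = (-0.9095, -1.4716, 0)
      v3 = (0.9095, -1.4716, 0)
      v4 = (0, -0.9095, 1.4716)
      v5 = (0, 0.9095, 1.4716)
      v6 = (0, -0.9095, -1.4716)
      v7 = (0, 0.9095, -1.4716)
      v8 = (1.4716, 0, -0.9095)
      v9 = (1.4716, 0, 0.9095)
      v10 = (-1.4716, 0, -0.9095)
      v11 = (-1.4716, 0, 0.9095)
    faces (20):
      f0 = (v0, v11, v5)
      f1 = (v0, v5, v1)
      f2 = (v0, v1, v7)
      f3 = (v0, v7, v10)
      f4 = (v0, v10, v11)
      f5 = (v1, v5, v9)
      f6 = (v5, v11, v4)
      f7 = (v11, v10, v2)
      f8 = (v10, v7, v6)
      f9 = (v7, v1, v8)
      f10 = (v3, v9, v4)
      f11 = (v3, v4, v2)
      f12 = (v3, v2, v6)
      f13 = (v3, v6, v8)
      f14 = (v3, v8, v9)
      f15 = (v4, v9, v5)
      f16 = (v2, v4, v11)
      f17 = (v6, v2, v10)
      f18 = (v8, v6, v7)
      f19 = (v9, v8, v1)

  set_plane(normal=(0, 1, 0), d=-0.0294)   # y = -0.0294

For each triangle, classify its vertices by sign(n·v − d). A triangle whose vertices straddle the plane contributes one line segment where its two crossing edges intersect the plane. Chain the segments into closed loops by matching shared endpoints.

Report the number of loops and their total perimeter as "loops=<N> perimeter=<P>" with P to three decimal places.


Straddling triangles (10 of 20):
  (v5,v11,v4) [++-] → (-1.42403, -0.0294, 0.92767)–(0, -0.0294, 1.4716)  len=1.5244
  (v11,v10,v2) [++-] → (-1.46037, -0.0294, -0.89133)–(-1.46037, -0.0294, 0.89133)  len=1.7827
  (v10,v7,v6) [++-] → (0, -0.0294, -1.4716)–(-1.42403, -0.0294, -0.92767)  len=1.5244
  (v3,v9,v4) [-+-] → (1.46037, -0.0294, 0.89133)–(1.42403, -0.0294, 0.92767)  len=0.0514
  (v3,v6,v8) [--+] → (1.42403, -0.0294, -0.92767)–(1.46037, -0.0294, -0.89133)  len=0.0514
  (v3,v8,v9) [-++] → (1.46037, -0.0294, -0.89133)–(1.46037, -0.0294, 0.89133)  len=1.7827
  (v4,v9,v5) [-++] → (1.42403, -0.0294, 0.92767)–(0, -0.0294, 1.4716)  len=1.5244
  (v2,v4,v11) [--+] → (-1.42403, -0.0294, 0.92767)–(-1.46037, -0.0294, 0.89133)  len=0.0514
  (v6,v2,v10) [--+] → (-1.46037, -0.0294, -0.89133)–(-1.42403, -0.0294, -0.92767)  len=0.0514
  (v8,v6,v7) [+-+] → (1.42403, -0.0294, -0.92767)–(0, -0.0294, -1.4716)  len=1.5244

Chained into 1 loop(s):
  loop 1: 10 segments, perimeter = 9.8684
Total perimeter = 9.868

loops=1 perimeter=9.868


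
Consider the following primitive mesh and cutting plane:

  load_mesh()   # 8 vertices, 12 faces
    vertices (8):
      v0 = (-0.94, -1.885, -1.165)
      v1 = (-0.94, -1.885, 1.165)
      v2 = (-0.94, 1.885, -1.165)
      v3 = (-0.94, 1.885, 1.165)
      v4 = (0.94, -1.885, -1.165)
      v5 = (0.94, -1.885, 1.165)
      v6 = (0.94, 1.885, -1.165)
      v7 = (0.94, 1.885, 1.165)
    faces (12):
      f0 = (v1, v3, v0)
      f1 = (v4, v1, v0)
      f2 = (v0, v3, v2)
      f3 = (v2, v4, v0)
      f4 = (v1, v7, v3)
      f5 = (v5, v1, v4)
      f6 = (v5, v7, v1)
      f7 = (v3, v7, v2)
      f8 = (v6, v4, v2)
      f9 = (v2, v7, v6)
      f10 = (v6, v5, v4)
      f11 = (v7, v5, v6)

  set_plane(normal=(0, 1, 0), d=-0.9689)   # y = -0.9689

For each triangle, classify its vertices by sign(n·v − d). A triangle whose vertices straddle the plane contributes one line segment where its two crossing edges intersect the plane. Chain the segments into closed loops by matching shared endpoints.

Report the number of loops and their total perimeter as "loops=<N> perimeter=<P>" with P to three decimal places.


loops=1 perimeter=8.420

Straddling triangles (8 of 12):
  (v1,v3,v0) [-+-] → (-0.94, -0.9689, 1.165)–(-0.94, -0.9689, -0.598816)  len=1.7638
  (v0,v3,v2) [-++] → (-0.94, -0.9689, -0.598816)–(-0.94, -0.9689, -1.165)  len=0.5662
  (v2,v4,v0) [+--] → (0.483165, -0.9689, -1.165)–(-0.94, -0.9689, -1.165)  len=1.4232
  (v1,v7,v3) [-++] → (-0.483165, -0.9689, 1.165)–(-0.94, -0.9689, 1.165)  len=0.4568
  (v5,v7,v1) [-+-] → (0.94, -0.9689, 1.165)–(-0.483165, -0.9689, 1.165)  len=1.4232
  (v6,v4,v2) [+-+] → (0.94, -0.9689, -1.165)–(0.483165, -0.9689, -1.165)  len=0.4568
  (v6,v5,v4) [+--] → (0.94, -0.9689, 0.598816)–(0.94, -0.9689, -1.165)  len=1.7638
  (v7,v5,v6) [+-+] → (0.94, -0.9689, 1.165)–(0.94, -0.9689, 0.598816)  len=0.5662

Chained into 1 loop(s):
  loop 1: 8 segments, perimeter = 8.4200
Total perimeter = 8.420


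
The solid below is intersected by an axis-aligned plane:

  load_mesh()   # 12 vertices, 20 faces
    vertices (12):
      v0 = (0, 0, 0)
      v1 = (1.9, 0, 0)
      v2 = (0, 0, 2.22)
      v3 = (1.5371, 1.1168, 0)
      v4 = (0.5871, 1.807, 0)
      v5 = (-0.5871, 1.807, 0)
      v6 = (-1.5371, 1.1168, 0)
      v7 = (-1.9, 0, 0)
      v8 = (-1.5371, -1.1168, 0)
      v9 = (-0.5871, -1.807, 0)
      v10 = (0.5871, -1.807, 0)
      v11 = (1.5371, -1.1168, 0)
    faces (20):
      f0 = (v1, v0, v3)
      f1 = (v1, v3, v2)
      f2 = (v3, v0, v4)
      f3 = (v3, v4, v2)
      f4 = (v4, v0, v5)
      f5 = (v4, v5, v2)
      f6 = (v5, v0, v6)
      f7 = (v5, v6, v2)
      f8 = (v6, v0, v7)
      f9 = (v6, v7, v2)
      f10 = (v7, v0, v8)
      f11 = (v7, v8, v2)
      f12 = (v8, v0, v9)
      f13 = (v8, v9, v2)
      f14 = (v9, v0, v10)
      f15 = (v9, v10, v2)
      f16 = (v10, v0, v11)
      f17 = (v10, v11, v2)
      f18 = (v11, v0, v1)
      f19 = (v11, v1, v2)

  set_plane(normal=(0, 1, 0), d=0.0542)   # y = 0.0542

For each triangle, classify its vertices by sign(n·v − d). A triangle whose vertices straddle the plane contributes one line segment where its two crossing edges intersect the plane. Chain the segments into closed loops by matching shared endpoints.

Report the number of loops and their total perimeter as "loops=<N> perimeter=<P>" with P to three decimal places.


Straddling triangles (10 of 20):
  (v1,v0,v3) [--+] → (0.0745978, 0.0542, 0)–(1.88239, 0.0542, 0)  len=1.8078
  (v1,v3,v2) [-+-] → (1.88239, 0.0542, 0)–(0.0745978, 0.0542, 2.11226)  len=2.7802
  (v3,v0,v4) [+-+] → (0.0745978, 0.0542, 0)–(0.0176098, 0.0542, 0)  len=0.0570
  (v3,v4,v2) [++-] → (0.0176098, 0.0542, 2.15341)–(0.0745978, 0.0542, 2.11226)  len=0.0703
  (v4,v0,v5) [+-+] → (0.0176098, 0.0542, 0)–(-0.0176098, 0.0542, 0)  len=0.0352
  (v4,v5,v2) [++-] → (-0.0176098, 0.0542, 2.15341)–(0.0176098, 0.0542, 2.15341)  len=0.0352
  (v5,v0,v6) [+-+] → (-0.0176098, 0.0542, 0)–(-0.0745978, 0.0542, 0)  len=0.0570
  (v5,v6,v2) [++-] → (-0.0745978, 0.0542, 2.11226)–(-0.0176098, 0.0542, 2.15341)  len=0.0703
  (v6,v0,v7) [+--] → (-0.0745978, 0.0542, 0)–(-1.88239, 0.0542, 0)  len=1.8078
  (v6,v7,v2) [+--] → (-1.88239, 0.0542, 0)–(-0.0745978, 0.0542, 2.11226)  len=2.7802

Chained into 1 loop(s):
  loop 1: 10 segments, perimeter = 9.5011
Total perimeter = 9.501

loops=1 perimeter=9.501


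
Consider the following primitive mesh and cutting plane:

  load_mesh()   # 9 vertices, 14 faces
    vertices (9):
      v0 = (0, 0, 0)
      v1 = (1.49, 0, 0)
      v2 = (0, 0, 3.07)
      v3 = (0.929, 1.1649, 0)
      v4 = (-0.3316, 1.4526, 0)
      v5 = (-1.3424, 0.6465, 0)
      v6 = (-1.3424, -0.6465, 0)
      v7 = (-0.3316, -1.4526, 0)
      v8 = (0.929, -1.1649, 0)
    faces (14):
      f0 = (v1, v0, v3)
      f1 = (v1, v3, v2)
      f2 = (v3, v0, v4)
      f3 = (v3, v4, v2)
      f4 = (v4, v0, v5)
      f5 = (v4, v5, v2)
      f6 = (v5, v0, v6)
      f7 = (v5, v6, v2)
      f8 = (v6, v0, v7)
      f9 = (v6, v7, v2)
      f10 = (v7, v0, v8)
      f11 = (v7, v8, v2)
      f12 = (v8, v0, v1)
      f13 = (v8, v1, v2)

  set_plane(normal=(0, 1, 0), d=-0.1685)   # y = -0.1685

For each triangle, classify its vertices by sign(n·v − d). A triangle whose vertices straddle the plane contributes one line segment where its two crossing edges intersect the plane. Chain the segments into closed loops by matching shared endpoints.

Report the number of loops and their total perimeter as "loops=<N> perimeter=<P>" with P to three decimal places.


loops=1 perimeter=8.884

Straddling triangles (8 of 14):
  (v5,v0,v6) [++-] → (-0.349875, -0.1685, 0)–(-1.3424, -0.1685, 0)  len=0.9925
  (v5,v6,v2) [+-+] → (-1.3424, -0.1685, 0)–(-0.349875, -0.1685, 2.26985)  len=2.4774
  (v6,v0,v7) [-+-] → (-0.349875, -0.1685, 0)–(-0.0384652, -0.1685, 0)  len=0.3114
  (v6,v7,v2) [--+] → (-0.0384652, -0.1685, 2.71388)–(-0.349875, -0.1685, 2.26985)  len=0.5423
  (v7,v0,v8) [-+-] → (-0.0384652, -0.1685, 0)–(0.134378, -0.1685, 0)  len=0.1728
  (v7,v8,v2) [--+] → (0.134378, -0.1685, 2.62593)–(-0.0384652, -0.1685, 2.71388)  len=0.1939
  (v8,v0,v1) [-++] → (0.134378, -0.1685, 0)–(1.40885, -0.1685, 0)  len=1.2745
  (v8,v1,v2) [-++] → (1.40885, -0.1685, 0)–(0.134378, -0.1685, 2.62593)  len=2.9189

Chained into 1 loop(s):
  loop 1: 8 segments, perimeter = 8.8838
Total perimeter = 8.884


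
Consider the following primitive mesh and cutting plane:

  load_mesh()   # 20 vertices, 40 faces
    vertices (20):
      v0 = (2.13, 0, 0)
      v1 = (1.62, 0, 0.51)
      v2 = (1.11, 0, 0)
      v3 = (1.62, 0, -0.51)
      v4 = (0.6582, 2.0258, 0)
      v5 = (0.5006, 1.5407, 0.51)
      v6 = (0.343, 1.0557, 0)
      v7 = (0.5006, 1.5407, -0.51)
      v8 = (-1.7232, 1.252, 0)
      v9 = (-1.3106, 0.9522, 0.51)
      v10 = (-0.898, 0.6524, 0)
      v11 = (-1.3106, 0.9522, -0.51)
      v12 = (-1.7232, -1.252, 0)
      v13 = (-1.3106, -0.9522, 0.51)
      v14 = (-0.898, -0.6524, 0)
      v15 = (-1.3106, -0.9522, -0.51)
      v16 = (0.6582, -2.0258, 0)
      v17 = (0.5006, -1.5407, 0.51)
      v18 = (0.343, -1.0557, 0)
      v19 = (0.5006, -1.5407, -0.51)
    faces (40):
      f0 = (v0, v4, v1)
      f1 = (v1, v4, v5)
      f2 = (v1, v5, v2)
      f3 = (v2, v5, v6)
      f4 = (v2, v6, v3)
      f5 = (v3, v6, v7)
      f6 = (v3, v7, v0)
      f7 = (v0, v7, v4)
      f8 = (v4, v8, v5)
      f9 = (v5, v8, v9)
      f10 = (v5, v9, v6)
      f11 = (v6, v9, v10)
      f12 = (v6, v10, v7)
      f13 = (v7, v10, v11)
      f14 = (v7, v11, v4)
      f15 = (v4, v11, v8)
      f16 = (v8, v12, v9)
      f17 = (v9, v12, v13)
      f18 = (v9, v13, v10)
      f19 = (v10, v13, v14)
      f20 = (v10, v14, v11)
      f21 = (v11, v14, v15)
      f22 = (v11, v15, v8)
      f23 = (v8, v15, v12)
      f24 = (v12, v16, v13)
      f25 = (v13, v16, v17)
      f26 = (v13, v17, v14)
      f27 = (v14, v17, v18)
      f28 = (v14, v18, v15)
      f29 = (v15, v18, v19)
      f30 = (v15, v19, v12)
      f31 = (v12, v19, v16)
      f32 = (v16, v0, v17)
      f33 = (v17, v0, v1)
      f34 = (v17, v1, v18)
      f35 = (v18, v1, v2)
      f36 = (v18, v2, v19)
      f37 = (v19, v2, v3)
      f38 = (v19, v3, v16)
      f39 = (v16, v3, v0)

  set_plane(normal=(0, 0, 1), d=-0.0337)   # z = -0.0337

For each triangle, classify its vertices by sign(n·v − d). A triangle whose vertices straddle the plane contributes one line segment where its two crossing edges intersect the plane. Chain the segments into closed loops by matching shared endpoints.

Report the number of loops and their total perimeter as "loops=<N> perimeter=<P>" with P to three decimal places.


loops=2 perimeter=19.044

Straddling triangles (20 of 40):
  (v2,v6,v3) [++-] → (0.427382, 0.985941, -0.0337)–(1.1437, 0, -0.0337)  len=1.2187
  (v3,v6,v7) [-+-] → (0.427382, 0.985941, -0.0337)–(0.353414, 1.08775, -0.0337)  len=0.1258
  (v3,v7,v0) [--+] → (2.02233, 0.101807, -0.0337)–(2.0963, 0, -0.0337)  len=0.1258
  (v0,v7,v4) [+-+] → (2.02233, 0.101807, -0.0337)–(0.647786, 1.99375, -0.0337)  len=2.3385
  (v6,v10,v7) [++-] → (-0.805583, 0.711097, -0.0337)–(0.353414, 1.08775, -0.0337)  len=1.2187
  (v7,v10,v11) [-+-] → (-0.805583, 0.711097, -0.0337)–(-0.925264, 0.67221, -0.0337)  len=0.1258
  (v7,v11,v4) [--+] → (0.528105, 1.95486, -0.0337)–(0.647786, 1.99375, -0.0337)  len=0.1258
  (v4,v11,v8) [+-+] → (0.528105, 1.95486, -0.0337)–(-1.69594, 1.23219, -0.0337)  len=2.3385
  (v10,v14,v11) [++-] → (-0.925264, -0.546371, -0.0337)–(-0.925264, 0.67221, -0.0337)  len=1.2186
  (v11,v14,v15) [-+-] → (-0.925264, -0.546371, -0.0337)–(-0.925264, -0.67221, -0.0337)  len=0.1258
  (v11,v15,v8) [--+] → (-1.69594, 1.10635, -0.0337)–(-1.69594, 1.23219, -0.0337)  len=0.1258
  (v8,v15,v12) [+-+] → (-1.69594, 1.10635, -0.0337)–(-1.69594, -1.23219, -0.0337)  len=2.3385
  (v14,v18,v15) [++-] → (0.233733, -1.04886, -0.0337)–(-0.925264, -0.67221, -0.0337)  len=1.2187
  (v15,v18,v19) [-+-] → (0.233733, -1.04886, -0.0337)–(0.353414, -1.08775, -0.0337)  len=0.1258
  (v15,v19,v12) [--+] → (-1.57625, -1.27108, -0.0337)–(-1.69594, -1.23219, -0.0337)  len=0.1258
  (v12,v19,v16) [+-+] → (-1.57625, -1.27108, -0.0337)–(0.647786, -1.99375, -0.0337)  len=2.3385
  (v18,v2,v19) [++-] → (1.06973, -0.101807, -0.0337)–(0.353414, -1.08775, -0.0337)  len=1.2187
  (v19,v2,v3) [-+-] → (1.06973, -0.101807, -0.0337)–(1.1437, 0, -0.0337)  len=0.1258
  (v19,v3,v16) [--+] → (0.721754, -1.89194, -0.0337)–(0.647786, -1.99375, -0.0337)  len=0.1258
  (v16,v3,v0) [+-+] → (0.721754, -1.89194, -0.0337)–(2.0963, 0, -0.0337)  len=2.3385

Chained into 2 loop(s):
  loop 1: 10 segments, perimeter = 6.7225
  loop 2: 10 segments, perimeter = 12.3218
Total perimeter = 19.044


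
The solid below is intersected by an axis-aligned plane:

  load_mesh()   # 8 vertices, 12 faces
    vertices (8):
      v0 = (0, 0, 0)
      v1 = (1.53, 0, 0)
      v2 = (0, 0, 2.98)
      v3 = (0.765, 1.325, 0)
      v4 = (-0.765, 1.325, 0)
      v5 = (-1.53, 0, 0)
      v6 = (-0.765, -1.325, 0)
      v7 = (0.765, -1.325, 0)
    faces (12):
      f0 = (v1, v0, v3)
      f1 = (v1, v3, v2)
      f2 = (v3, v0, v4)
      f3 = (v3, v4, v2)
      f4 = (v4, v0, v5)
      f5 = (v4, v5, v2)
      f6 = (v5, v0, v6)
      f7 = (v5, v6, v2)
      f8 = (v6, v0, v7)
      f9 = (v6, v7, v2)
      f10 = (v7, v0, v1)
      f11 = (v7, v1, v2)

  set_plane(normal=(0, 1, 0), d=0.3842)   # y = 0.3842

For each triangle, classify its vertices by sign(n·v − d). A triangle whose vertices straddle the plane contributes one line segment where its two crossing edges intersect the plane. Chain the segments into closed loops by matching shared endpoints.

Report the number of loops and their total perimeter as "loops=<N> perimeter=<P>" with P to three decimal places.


loops=1 perimeter=7.817

Straddling triangles (6 of 12):
  (v1,v0,v3) [--+] → (0.221821, 0.3842, 0)–(1.30818, 0.3842, 0)  len=1.0864
  (v1,v3,v2) [-+-] → (1.30818, 0.3842, 0)–(0.221821, 0.3842, 2.11591)  len=2.3785
  (v3,v0,v4) [+-+] → (0.221821, 0.3842, 0)–(-0.221821, 0.3842, 0)  len=0.4436
  (v3,v4,v2) [++-] → (-0.221821, 0.3842, 2.11591)–(0.221821, 0.3842, 2.11591)  len=0.4436
  (v4,v0,v5) [+--] → (-0.221821, 0.3842, 0)–(-1.30818, 0.3842, 0)  len=1.0864
  (v4,v5,v2) [+--] → (-1.30818, 0.3842, 0)–(-0.221821, 0.3842, 2.11591)  len=2.3785

Chained into 1 loop(s):
  loop 1: 6 segments, perimeter = 7.8170
Total perimeter = 7.817
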